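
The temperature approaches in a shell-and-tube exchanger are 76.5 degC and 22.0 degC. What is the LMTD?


LMTD = (dT1 - dT2) / ln(dT1/dT2)
= (76.5 - 22.0) / ln(76.5 / 22.0) = 54.5 / 1.24625 = 43.73

43.73 degC


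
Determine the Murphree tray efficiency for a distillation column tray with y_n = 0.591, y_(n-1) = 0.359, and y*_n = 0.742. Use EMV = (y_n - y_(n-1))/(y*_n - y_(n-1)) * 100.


Murphree vapor efficiency: EMV = (y_n - y_(n-1)) / (y*_n - y_(n-1)) * 100
EMV = (0.591 - 0.359) / (0.742 - 0.359) * 100 = 0.232 / 0.383 * 100 = 60.57

60.57 %


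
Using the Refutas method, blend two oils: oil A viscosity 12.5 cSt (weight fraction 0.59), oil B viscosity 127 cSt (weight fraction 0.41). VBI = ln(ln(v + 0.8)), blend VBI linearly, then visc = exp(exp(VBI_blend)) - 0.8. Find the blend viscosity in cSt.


Refutas method: VBN_i = 14.534*ln(ln(visc_i + 0.8)) + 10.975, blended linearly by mass fraction; since VBN is linear in VBI_i = ln(ln(visc_i + 0.8)) and the fractions sum to 1, blend VBI directly: visc = exp(exp(VBI_blend)) - 0.8
VBI_1 = ln(ln(12.5 + 0.8)) = 0.950794
VBI_2 = ln(ln(127 + 0.8)) = 1.57907
VBI_blend = 0.59 * 0.950794 + 0.41 * 1.57907 = 1.20839
visc_blend = exp(exp(1.20839)) - 0.8 = 27.65

27.65 cSt


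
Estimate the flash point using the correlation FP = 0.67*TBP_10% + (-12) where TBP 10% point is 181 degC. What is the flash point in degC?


FP = 0.67 * 181 + (-12) = 109.27

109.27 degC


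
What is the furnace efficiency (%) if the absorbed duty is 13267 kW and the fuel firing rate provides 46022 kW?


Furnace efficiency = Q_absorbed / Q_fuel * 100
= 13267 / 46022 * 100 = 28.83

28.83 %


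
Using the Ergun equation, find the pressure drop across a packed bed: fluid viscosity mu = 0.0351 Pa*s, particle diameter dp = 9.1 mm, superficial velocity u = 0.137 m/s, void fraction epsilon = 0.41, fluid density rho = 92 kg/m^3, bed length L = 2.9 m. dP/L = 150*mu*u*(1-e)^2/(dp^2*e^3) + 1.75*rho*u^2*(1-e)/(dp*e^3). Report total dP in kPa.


dp = 9.1 mm = 0.0091 m
Viscous term = 150*0.0351*0.137*(1-0.41)^2 / (0.0091^2*0.41^3) = 43993.5
Inertial term = 1.75*92*0.137^2*(1-0.41) / (0.0091*0.41^3) = 2842.67
dP/L = 43993.5 + 2842.67 = 46836.2 Pa/m
dP = 46836.2 * 2.9 / 1000 = 135.8 kPa

135.8 kPa


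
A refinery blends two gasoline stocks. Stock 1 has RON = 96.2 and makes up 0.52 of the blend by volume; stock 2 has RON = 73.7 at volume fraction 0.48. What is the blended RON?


Linear blending: RON_blend = sum(vi * RONi)
Contribution 1: 0.52 * 96.2 = 50.024
Contribution 2: 0.48 * 73.7 = 35.376
RON_blend = 50.024 + 35.376 = 85.4

85.4


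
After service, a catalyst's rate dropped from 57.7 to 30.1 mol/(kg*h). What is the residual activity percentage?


Activity (%) = (rate_used / rate_fresh) * 100
rate_used = 30.1, rate_fresh = 57.7
= (30.1 / 57.7) * 100
= 0.5217 * 100 = 52.17

52.17 %


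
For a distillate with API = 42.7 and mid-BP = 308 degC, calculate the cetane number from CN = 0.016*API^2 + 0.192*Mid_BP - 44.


CN = 0.016 * 42.7^2 + 0.192 * 308 - 44
CN = 29.17264 + 59.136 - 44 = 44.30864

44.30864


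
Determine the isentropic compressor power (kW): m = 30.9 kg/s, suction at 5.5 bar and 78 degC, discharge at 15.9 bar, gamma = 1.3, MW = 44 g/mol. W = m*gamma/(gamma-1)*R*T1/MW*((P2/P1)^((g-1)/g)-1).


Isentropic work: W = m*(gamma/(gamma-1))*(R*T1/MW)*((P2/P1)^((gamma-1)/gamma) - 1)
T1 = 78 + 273.15 = 351.15 K
Pressure ratio = 15.9 / 5.5 = 2.89091
Exponent = (1.3 - 1)/1.3 = 0.230769
(P2/P1)^exp - 1 = 2.89091^0.230769 - 1 = 0.277593
W = 30.9 * 1.3 / 0.3 * 8.314 * 351.15 / 44 * 0.277593 = 2466

2466 kW


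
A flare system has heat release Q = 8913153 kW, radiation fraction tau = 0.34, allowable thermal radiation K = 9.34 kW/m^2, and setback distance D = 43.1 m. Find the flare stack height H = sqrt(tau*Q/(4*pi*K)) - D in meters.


tau*Q/(4*pi*K) = 0.34 * 8913153 / (4 * pi * 9.34) = 25819.8
sqrt(25819.8) = 160.685
H = 160.685 - 43.1 = 117.6

117.6 m


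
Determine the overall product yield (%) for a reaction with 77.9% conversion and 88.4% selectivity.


Overall yield = conversion (%) * selectivity (%) / 100
Conversion = 77.9%, Selectivity = 88.4%
Y = 77.9 * 88.4 / 100
= 68.8636 %

68.8636 %


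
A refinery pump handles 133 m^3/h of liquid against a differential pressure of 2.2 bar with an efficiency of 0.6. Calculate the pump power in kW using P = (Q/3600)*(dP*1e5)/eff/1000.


Q = 133 / 3600 = 0.0369444 m^3/s
P = 0.0369444 * (2.2 * 1e5) / 0.6 / 1000 = 13.55

13.55 kW


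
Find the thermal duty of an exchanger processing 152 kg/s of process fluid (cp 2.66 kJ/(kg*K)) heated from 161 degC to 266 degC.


Q = m_dot * cp * delta_T
delta_T = 266 - 161 = 105 K
Q = 152 * 2.66 * 105
= 404.32 * 105
= 42453.6 kW

42453.6 kW


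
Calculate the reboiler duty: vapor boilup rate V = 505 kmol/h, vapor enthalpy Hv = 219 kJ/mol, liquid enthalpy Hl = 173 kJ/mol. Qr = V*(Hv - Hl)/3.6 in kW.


Qr = 505 * (219 - 173) / 3.6 = 505 * 46 / 3.6 = 6453

6453 kW


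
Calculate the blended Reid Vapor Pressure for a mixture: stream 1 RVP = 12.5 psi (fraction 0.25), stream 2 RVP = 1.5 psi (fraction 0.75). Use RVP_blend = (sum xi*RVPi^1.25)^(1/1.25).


Chevron index: RVP_blend = (sum xi*RVPi^1.25)^(1/1.25)
RVP^1.25 terms: 0.25 * 12.5^1.25 + 0.75 * 1.5^1.25 = 7.12096
RVP_blend = 7.12096^(1/1.25) = 4.809

4.809 psi


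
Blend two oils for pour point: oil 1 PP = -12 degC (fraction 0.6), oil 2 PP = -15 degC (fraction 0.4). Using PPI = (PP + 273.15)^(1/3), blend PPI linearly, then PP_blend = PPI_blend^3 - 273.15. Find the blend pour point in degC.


PPI_1 = (-12 + 273.15)^(1/3) = 6.391901
PPI_2 = (-15 + 273.15)^(1/3) = 6.36733
PPI_blend = 0.6 * 6.391901 + 0.4 * 6.36733 = 6.382073
PP_blend = 6.382073^3 - 273.15 = 259.9473 - 273.15 = -13.2

-13.2 degC


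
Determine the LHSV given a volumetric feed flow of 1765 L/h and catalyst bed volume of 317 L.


LHSV = volumetric feed rate / catalyst volume
= 1765 L/h / 317 L
= 5.568 h^-1

5.568 h^-1


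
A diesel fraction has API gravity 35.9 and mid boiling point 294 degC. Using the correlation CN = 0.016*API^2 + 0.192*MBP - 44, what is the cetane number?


CN = 0.016 * 35.9^2 + 0.192 * 294 - 44
CN = 20.62096 + 56.448 - 44 = 33.06896

33.06896


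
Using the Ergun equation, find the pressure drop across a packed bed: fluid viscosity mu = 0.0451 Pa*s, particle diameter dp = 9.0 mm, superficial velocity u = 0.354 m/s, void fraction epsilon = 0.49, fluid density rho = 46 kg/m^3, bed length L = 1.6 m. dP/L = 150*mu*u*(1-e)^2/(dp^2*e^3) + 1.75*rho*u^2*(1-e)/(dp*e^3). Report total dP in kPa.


dp = 9.0 mm = 0.009 m
Viscous term = 150*0.0451*0.354*(1-0.49)^2 / (0.009^2*0.49^3) = 65363.9
Inertial term = 1.75*46*0.354^2*(1-0.49) / (0.009*0.49^3) = 4858.94
dP/L = 65363.9 + 4858.94 = 70222.8 Pa/m
dP = 70222.8 * 1.6 / 1000 = 112.4 kPa

112.4 kPa


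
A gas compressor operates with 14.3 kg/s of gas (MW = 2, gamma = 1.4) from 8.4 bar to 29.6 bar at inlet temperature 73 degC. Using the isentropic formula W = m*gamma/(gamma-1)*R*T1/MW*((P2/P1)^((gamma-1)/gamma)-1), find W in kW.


Isentropic work: W = m*(gamma/(gamma-1))*(R*T1/MW)*((P2/P1)^((gamma-1)/gamma) - 1)
T1 = 73 + 273.15 = 346.15 K
Pressure ratio = 29.6 / 8.4 = 3.52381
Exponent = (1.4 - 1)/1.4 = 0.285714
(P2/P1)^exp - 1 = 3.52381^0.285714 - 1 = 0.433142
W = 14.3 * 1.4 / 0.4 * 8.314 * 346.15 / 2 * 0.433142 = 31190

31190 kW


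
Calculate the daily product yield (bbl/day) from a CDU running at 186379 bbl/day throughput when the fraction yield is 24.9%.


Crude throughput = 186379 bbl/day
Fraction yield = 24.9%
yield = throughput * fraction / 100
yield = 186379 * 24.9 / 100 = 46408.371

46408.371 bbl/day


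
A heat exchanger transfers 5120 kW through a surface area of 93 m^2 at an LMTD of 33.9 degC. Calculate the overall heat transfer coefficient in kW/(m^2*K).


From Q = U*A*LMTD, U = Q / (A * LMTD)
U = 5120 / (93 * 33.9) = 5120 / 3152.7 = 1.624

1.624 kW/(m^2*K)


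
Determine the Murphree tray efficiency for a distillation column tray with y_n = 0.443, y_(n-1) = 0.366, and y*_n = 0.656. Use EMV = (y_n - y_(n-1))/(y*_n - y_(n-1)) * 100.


Murphree vapor efficiency: EMV = (y_n - y_(n-1)) / (y*_n - y_(n-1)) * 100
EMV = (0.443 - 0.366) / (0.656 - 0.366) * 100 = 0.077 / 0.29 * 100 = 26.55

26.55 %


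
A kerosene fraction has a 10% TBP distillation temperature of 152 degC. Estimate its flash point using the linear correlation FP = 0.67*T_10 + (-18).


FP = 0.67 * 152 + (-18) = 83.84

83.84 degC


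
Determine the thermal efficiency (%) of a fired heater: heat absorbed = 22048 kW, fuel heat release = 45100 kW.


Furnace efficiency = Q_absorbed / Q_fuel * 100
= 22048 / 45100 * 100 = 48.89

48.89 %


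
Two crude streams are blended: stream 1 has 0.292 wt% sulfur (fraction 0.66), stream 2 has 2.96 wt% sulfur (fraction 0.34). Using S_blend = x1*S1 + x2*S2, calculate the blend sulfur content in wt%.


Linear sulfur blending: S_blend = x1*S1 + x2*S2
Contribution 1: 0.66 * 0.292 = 0.19272 wt%
Contribution 2: 0.34 * 2.96 = 1.0064 wt%
S_blend = 0.19272 + 1.0064 = 1.19912

1.19912 wt%


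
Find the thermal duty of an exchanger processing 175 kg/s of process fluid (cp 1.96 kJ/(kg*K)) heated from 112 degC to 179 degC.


Q = m_dot * cp * delta_T
delta_T = 179 - 112 = 67 K
Q = 175 * 1.96 * 67
= 343 * 67
= 22981 kW

22981 kW


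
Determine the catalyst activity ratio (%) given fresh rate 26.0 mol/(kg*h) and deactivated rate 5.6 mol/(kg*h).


Activity (%) = (rate_used / rate_fresh) * 100
rate_used = 5.6, rate_fresh = 26.0
= (5.6 / 26.0) * 100
= 0.2154 * 100 = 21.54

21.54 %


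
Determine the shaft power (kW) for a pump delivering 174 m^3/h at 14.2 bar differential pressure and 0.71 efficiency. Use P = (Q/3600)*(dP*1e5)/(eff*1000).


Q = 174 / 3600 = 0.0483333 m^3/s
P = 0.0483333 * (14.2 * 1e5) / 0.71 / 1000 = 96.67

96.67 kW


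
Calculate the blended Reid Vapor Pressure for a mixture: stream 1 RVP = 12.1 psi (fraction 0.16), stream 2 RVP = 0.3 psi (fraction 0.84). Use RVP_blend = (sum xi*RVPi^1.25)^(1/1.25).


Chevron index: RVP_blend = (sum xi*RVPi^1.25)^(1/1.25)
RVP^1.25 terms: 0.16 * 12.1^1.25 + 0.84 * 0.3^1.25 = 3.79729
RVP_blend = 3.79729^(1/1.25) = 2.908

2.908 psi


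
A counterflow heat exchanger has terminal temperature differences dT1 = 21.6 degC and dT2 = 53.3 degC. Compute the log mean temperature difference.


LMTD = (dT1 - dT2) / ln(dT1/dT2)
= (21.6 - 53.3) / ln(21.6 / 53.3) = -31.7 / -0.903243 = 35.10

35.10 degC


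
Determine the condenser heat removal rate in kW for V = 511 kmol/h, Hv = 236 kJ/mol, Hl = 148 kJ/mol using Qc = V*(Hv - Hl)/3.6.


Qc = 511 * (236 - 148) / 3.6 = 511 * 88 / 3.6 = 12490

12490 kW


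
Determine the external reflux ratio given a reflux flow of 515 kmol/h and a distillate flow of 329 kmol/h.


Reflux ratio definition: R = L / D (liquid returned / distillate withdrawn)
L = 515 kmol/h, D = 329 kmol/h
R = 515 / 329 = 1.565

1.565


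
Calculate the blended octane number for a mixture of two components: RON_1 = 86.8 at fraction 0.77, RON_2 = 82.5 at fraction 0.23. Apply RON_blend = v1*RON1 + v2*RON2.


Linear blending: RON_blend = sum(vi * RONi)
Contribution 1: 0.77 * 86.8 = 66.836
Contribution 2: 0.23 * 82.5 = 18.975
RON_blend = 66.836 + 18.975 = 85.811

85.811


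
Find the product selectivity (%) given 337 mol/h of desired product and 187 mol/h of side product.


Selectivity = desired / (desired + undesired) * 100
Total products = 337 + 187 = 524 mol/h
S = 337 / 524 * 100
= 0.6431 * 100
= 64.31 %

64.31 %


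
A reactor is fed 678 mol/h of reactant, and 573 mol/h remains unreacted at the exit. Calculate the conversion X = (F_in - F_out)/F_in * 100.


X = (F_in - F_out) / F_in * 100
Moles reacted = 678 - 573 = 105
X = 105 / 678 * 100
= 0.1549 * 100
= 15.49 %

15.49 %


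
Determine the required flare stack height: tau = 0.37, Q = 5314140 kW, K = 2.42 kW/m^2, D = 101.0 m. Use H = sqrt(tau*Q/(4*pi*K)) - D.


tau*Q/(4*pi*K) = 0.37 * 5314140 / (4 * pi * 2.42) = 64656.1
sqrt(64656.1) = 254.276
H = 254.276 - 101.0 = 153.3

153.3 m


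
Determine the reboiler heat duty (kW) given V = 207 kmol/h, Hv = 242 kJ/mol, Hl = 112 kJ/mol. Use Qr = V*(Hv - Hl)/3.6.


Qr = 207 * (242 - 112) / 3.6 = 207 * 130 / 3.6 = 7475

7475 kW


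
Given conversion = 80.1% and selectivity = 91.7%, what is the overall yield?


Overall yield = conversion (%) * selectivity (%) / 100
Conversion = 80.1%, Selectivity = 91.7%
Y = 80.1 * 91.7 / 100
= 73.4517 %

73.4517 %


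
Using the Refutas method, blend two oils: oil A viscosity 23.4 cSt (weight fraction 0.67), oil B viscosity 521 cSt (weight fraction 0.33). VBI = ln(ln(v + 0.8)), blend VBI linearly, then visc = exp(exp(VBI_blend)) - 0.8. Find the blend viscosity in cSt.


Refutas method: VBN_i = 14.534*ln(ln(visc_i + 0.8)) + 10.975, blended linearly by mass fraction; since VBN is linear in VBI_i = ln(ln(visc_i + 0.8)) and the fractions sum to 1, blend VBI directly: visc = exp(exp(VBI_blend)) - 0.8
VBI_1 = ln(ln(23.4 + 0.8)) = 1.15888
VBI_2 = ln(ln(521 + 0.8)) = 1.83375
VBI_blend = 0.67 * 1.15888 + 0.33 * 1.83375 = 1.38159
visc_blend = exp(exp(1.38159)) - 0.8 = 52.78

52.78 cSt


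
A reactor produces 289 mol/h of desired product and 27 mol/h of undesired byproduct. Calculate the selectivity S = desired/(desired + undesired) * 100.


Selectivity = desired / (desired + undesired) * 100
Total products = 289 + 27 = 316 mol/h
S = 289 / 316 * 100
= 0.9146 * 100
= 91.46 %

91.46 %


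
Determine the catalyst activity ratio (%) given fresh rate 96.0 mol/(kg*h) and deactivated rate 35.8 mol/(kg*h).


Activity (%) = (rate_used / rate_fresh) * 100
rate_used = 35.8, rate_fresh = 96.0
= (35.8 / 96.0) * 100
= 0.3729 * 100 = 37.29

37.29 %


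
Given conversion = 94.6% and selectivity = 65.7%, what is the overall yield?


Overall yield = conversion (%) * selectivity (%) / 100
Conversion = 94.6%, Selectivity = 65.7%
Y = 94.6 * 65.7 / 100
= 62.1522 %

62.1522 %


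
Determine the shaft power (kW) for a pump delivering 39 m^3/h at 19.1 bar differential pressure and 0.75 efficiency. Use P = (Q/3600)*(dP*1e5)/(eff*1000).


Q = 39 / 3600 = 0.0108333 m^3/s
P = 0.0108333 * (19.1 * 1e5) / 0.75 / 1000 = 27.59

27.59 kW


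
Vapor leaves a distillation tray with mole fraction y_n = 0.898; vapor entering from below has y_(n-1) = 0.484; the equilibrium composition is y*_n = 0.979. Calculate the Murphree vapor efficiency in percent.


Murphree vapor efficiency: EMV = (y_n - y_(n-1)) / (y*_n - y_(n-1)) * 100
EMV = (0.898 - 0.484) / (0.979 - 0.484) * 100 = 0.414 / 0.495 * 100 = 83.64

83.64 %


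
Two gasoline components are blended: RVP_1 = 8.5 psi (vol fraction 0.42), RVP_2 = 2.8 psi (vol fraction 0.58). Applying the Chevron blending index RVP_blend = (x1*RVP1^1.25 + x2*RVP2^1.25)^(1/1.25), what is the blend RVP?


Chevron index: RVP_blend = (sum xi*RVPi^1.25)^(1/1.25)
RVP^1.25 terms: 0.42 * 8.5^1.25 + 0.58 * 2.8^1.25 = 8.19645
RVP_blend = 8.19645^(1/1.25) = 5.381

5.381 psi


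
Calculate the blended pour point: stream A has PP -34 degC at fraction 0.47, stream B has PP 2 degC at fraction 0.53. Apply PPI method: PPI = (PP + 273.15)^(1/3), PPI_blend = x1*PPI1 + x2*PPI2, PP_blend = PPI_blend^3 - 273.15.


PPI_1 = (-34 + 273.15)^(1/3) = 6.20712
PPI_2 = (2 + 273.15)^(1/3) = 6.504139
PPI_blend = 0.47 * 6.20712 + 0.53 * 6.504139 = 6.36454
PP_blend = 6.36454^3 - 273.15 = 257.8108 - 273.15 = -15.34

-15.34 degC


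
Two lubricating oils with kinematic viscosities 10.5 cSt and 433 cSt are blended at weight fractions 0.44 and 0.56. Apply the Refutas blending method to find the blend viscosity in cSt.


Refutas method: VBN_i = 14.534*ln(ln(visc_i + 0.8)) + 10.975, blended linearly by mass fraction; since VBN is linear in VBI_i = ln(ln(visc_i + 0.8)) and the fractions sum to 1, blend VBI directly: visc = exp(exp(VBI_blend)) - 0.8
VBI_1 = ln(ln(10.5 + 0.8)) = 0.88575
VBI_2 = ln(ln(433 + 0.8)) = 1.80378
VBI_blend = 0.44 * 0.88575 + 0.56 * 1.80378 = 1.39985
visc_blend = exp(exp(1.39985)) - 0.8 = 56.86

56.86 cSt


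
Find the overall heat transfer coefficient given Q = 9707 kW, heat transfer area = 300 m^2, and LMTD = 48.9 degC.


From Q = U*A*LMTD, U = Q / (A * LMTD)
U = 9707 / (300 * 48.9) = 9707 / 14670 = 0.6617

0.6617 kW/(m^2*K)


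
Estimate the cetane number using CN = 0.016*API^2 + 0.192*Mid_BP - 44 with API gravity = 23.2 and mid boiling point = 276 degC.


CN = 0.016 * 23.2^2 + 0.192 * 276 - 44
CN = 8.61184 + 52.992 - 44 = 17.60384

17.60384


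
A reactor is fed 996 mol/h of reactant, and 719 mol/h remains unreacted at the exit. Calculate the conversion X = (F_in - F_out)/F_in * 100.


X = (F_in - F_out) / F_in * 100
Moles reacted = 996 - 719 = 277
X = 277 / 996 * 100
= 0.2781 * 100
= 27.81 %

27.81 %


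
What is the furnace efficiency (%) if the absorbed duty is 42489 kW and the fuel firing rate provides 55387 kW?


Furnace efficiency = Q_absorbed / Q_fuel * 100
= 42489 / 55387 * 100 = 76.71

76.71 %


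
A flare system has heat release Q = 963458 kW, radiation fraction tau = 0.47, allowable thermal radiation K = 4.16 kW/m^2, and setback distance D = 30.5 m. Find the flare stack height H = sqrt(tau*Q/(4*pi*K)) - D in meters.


tau*Q/(4*pi*K) = 0.47 * 963458 / (4 * pi * 4.16) = 8662.18
sqrt(8662.18) = 93.0708
H = 93.0708 - 30.5 = 62.57

62.57 m


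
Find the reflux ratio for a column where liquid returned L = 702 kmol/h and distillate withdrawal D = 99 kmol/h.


Reflux ratio definition: R = L / D (liquid returned / distillate withdrawn)
L = 702 kmol/h, D = 99 kmol/h
R = 702 / 99 = 7.091

7.091


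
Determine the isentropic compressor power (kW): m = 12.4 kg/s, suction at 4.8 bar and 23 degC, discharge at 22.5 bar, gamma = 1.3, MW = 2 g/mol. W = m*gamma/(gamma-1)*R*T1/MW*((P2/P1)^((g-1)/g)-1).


Isentropic work: W = m*(gamma/(gamma-1))*(R*T1/MW)*((P2/P1)^((gamma-1)/gamma) - 1)
T1 = 23 + 273.15 = 296.15 K
Pressure ratio = 22.5 / 4.8 = 4.6875
Exponent = (1.3 - 1)/1.3 = 0.230769
(P2/P1)^exp - 1 = 4.6875^0.230769 - 1 = 0.428343
W = 12.4 * 1.3 / 0.3 * 8.314 * 296.15 / 2 * 0.428343 = 28340

28340 kW


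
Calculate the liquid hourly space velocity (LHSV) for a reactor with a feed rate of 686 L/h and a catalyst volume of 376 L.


LHSV = volumetric feed rate / catalyst volume
= 686 L/h / 376 L
= 1.824 h^-1

1.824 h^-1


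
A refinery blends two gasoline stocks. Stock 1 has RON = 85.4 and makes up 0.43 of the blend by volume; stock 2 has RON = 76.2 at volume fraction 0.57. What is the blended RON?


Linear blending: RON_blend = sum(vi * RONi)
Contribution 1: 0.43 * 85.4 = 36.722
Contribution 2: 0.57 * 76.2 = 43.434
RON_blend = 36.722 + 43.434 = 80.156

80.156


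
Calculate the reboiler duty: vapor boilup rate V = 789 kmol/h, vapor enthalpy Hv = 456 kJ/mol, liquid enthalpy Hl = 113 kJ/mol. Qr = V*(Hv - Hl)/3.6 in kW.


Qr = 789 * (456 - 113) / 3.6 = 789 * 343 / 3.6 = 75170

75170 kW


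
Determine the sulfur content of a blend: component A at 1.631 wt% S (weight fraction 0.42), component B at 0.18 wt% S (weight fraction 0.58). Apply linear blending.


Linear sulfur blending: S_blend = x1*S1 + x2*S2
Contribution 1: 0.42 * 1.631 = 0.68502 wt%
Contribution 2: 0.58 * 0.18 = 0.1044 wt%
S_blend = 0.68502 + 0.1044 = 0.78942

0.78942 wt%


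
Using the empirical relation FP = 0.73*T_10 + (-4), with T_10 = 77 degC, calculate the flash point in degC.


FP = 0.73 * 77 + (-4) = 52.21

52.21 degC


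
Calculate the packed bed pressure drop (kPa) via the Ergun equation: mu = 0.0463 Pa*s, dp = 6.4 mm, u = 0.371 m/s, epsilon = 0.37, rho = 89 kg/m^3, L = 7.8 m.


dp = 6.4 mm = 0.0064 m
Viscous term = 150*0.0463*0.371*(1-0.37)^2 / (0.0064^2*0.37^3) = 492904
Inertial term = 1.75*89*0.371^2*(1-0.37) / (0.0064*0.37^3) = 41661.2
dP/L = 492904 + 41661.2 = 534565 Pa/m
dP = 534565 * 7.8 / 1000 = 4170 kPa

4170 kPa


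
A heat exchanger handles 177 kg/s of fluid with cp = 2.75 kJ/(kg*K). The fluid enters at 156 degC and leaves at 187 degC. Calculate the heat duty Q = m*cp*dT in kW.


Q = m_dot * cp * delta_T
delta_T = 187 - 156 = 31 K
Q = 177 * 2.75 * 31
= 486.75 * 31
= 15089.25 kW

15089.25 kW


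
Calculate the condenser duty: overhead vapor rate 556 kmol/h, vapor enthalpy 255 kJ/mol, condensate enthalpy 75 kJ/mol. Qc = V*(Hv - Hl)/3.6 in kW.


Qc = 556 * (255 - 75) / 3.6 = 556 * 180 / 3.6 = 27800

27800 kW


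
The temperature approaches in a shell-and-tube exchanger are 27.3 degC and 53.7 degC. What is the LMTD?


LMTD = (dT1 - dT2) / ln(dT1/dT2)
= (27.3 - 53.7) / ln(27.3 / 53.7) = -26.4 / -0.676526 = 39.02

39.02 degC


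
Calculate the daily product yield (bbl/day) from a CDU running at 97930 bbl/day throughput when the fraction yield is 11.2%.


Crude throughput = 97930 bbl/day
Fraction yield = 11.2%
yield = throughput * fraction / 100
yield = 97930 * 11.2 / 100 = 10968.16

10968.16 bbl/day


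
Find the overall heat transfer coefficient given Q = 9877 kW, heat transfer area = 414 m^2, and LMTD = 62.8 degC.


From Q = U*A*LMTD, U = Q / (A * LMTD)
U = 9877 / (414 * 62.8) = 9877 / 25999.2 = 0.3799

0.3799 kW/(m^2*K)


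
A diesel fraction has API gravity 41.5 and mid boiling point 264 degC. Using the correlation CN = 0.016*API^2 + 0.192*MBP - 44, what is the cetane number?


CN = 0.016 * 41.5^2 + 0.192 * 264 - 44
CN = 27.556 + 50.688 - 44 = 34.244

34.244


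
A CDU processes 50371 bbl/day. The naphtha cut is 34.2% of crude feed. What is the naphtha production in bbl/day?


Crude throughput = 50371 bbl/day
Fraction yield = 34.2%
yield = throughput * fraction / 100
yield = 50371 * 34.2 / 100 = 17226.882

17226.882 bbl/day


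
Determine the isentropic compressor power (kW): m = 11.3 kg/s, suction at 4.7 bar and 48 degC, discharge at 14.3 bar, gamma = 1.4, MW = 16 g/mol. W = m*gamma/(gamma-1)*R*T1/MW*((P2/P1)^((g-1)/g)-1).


Isentropic work: W = m*(gamma/(gamma-1))*(R*T1/MW)*((P2/P1)^((gamma-1)/gamma) - 1)
T1 = 48 + 273.15 = 321.15 K
Pressure ratio = 14.3 / 4.7 = 3.04255
Exponent = (1.4 - 1)/1.4 = 0.285714
(P2/P1)^exp - 1 = 3.04255^0.285714 - 1 = 0.374256
W = 11.3 * 1.4 / 0.4 * 8.314 * 321.15 / 16 * 0.374256 = 2470

2470 kW


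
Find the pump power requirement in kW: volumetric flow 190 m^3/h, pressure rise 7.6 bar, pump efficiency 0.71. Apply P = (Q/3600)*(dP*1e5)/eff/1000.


Q = 190 / 3600 = 0.0527778 m^3/s
P = 0.0527778 * (7.6 * 1e5) / 0.71 / 1000 = 56.49

56.49 kW


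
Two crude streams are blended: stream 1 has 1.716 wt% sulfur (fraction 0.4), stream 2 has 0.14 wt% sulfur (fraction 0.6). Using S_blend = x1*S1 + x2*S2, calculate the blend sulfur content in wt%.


Linear sulfur blending: S_blend = x1*S1 + x2*S2
Contribution 1: 0.4 * 1.716 = 0.6864 wt%
Contribution 2: 0.6 * 0.14 = 0.084 wt%
S_blend = 0.6864 + 0.084 = 0.7704

0.7704 wt%


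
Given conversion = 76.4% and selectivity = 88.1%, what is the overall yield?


Overall yield = conversion (%) * selectivity (%) / 100
Conversion = 76.4%, Selectivity = 88.1%
Y = 76.4 * 88.1 / 100
= 67.3084 %

67.3084 %


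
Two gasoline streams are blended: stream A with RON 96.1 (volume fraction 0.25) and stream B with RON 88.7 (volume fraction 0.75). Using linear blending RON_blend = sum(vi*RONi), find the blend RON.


Linear blending: RON_blend = sum(vi * RONi)
Contribution 1: 0.25 * 96.1 = 24.025
Contribution 2: 0.75 * 88.7 = 66.525
RON_blend = 24.025 + 66.525 = 90.55

90.55


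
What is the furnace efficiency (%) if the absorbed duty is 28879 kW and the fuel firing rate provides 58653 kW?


Furnace efficiency = Q_absorbed / Q_fuel * 100
= 28879 / 58653 * 100 = 49.24

49.24 %


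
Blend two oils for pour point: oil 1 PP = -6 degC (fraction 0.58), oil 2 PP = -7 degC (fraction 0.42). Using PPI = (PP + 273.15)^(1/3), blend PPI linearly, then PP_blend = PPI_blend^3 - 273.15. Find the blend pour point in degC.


PPI_1 = (-6 + 273.15)^(1/3) = 6.440482
PPI_2 = (-7 + 273.15)^(1/3) = 6.432436
PPI_blend = 0.58 * 6.440482 + 0.42 * 6.432436 = 6.437103
PP_blend = 6.437103^3 - 273.15 = 266.7297 - 273.15 = -6.42

-6.42 degC


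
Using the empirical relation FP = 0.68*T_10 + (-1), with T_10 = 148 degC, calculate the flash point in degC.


FP = 0.68 * 148 + (-1) = 99.64

99.64 degC


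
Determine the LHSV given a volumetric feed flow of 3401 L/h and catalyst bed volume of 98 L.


LHSV = volumetric feed rate / catalyst volume
= 3401 L/h / 98 L
= 34.70 h^-1

34.70 h^-1


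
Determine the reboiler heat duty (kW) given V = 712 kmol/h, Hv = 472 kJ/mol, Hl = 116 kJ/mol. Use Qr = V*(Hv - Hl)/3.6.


Qr = 712 * (472 - 116) / 3.6 = 712 * 356 / 3.6 = 70410

70410 kW


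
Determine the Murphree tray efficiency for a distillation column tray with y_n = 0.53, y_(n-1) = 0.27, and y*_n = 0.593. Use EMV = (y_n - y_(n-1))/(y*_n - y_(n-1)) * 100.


Murphree vapor efficiency: EMV = (y_n - y_(n-1)) / (y*_n - y_(n-1)) * 100
EMV = (0.53 - 0.27) / (0.593 - 0.27) * 100 = 0.26 / 0.323 * 100 = 80.50

80.50 %


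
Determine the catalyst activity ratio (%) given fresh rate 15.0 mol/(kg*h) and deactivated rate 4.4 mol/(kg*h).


Activity (%) = (rate_used / rate_fresh) * 100
rate_used = 4.4, rate_fresh = 15.0
= (4.4 / 15.0) * 100
= 0.2933 * 100 = 29.33

29.33 %


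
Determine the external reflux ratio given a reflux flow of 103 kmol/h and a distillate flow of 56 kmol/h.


Reflux ratio definition: R = L / D (liquid returned / distillate withdrawn)
L = 103 kmol/h, D = 56 kmol/h
R = 103 / 56 = 1.839

1.839


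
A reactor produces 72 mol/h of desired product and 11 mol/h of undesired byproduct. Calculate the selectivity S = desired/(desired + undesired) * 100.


Selectivity = desired / (desired + undesired) * 100
Total products = 72 + 11 = 83 mol/h
S = 72 / 83 * 100
= 0.8675 * 100
= 86.75 %

86.75 %


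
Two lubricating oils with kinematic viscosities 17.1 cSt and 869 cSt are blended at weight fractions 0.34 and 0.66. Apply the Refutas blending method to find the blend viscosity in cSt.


Refutas method: VBN_i = 14.534*ln(ln(visc_i + 0.8)) + 10.975, blended linearly by mass fraction; since VBN is linear in VBI_i = ln(ln(visc_i + 0.8)) and the fractions sum to 1, blend VBI directly: visc = exp(exp(VBI_blend)) - 0.8
VBI_1 = ln(ln(17.1 + 0.8)) = 1.05946
VBI_2 = ln(ln(869 + 0.8)) = 1.91224
VBI_blend = 0.34 * 1.05946 + 0.66 * 1.91224 = 1.62229
visc_blend = exp(exp(1.62229)) - 0.8 = 157.5

157.5 cSt


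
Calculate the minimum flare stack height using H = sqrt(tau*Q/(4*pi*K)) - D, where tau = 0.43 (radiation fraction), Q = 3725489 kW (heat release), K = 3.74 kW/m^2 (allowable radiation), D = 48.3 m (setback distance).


tau*Q/(4*pi*K) = 0.43 * 3725489 / (4 * pi * 3.74) = 34085.5
sqrt(34085.5) = 184.623
H = 184.623 - 48.3 = 136.3

136.3 m


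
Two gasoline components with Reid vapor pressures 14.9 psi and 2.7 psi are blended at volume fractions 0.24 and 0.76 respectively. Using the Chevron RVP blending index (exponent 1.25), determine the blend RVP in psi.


Chevron index: RVP_blend = (sum xi*RVPi^1.25)^(1/1.25)
RVP^1.25 terms: 0.24 * 14.9^1.25 + 0.76 * 2.7^1.25 = 9.65615
RVP_blend = 9.65615^(1/1.25) = 6.135

6.135 psi


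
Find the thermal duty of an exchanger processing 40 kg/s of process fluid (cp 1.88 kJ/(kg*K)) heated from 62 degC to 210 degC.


Q = m_dot * cp * delta_T
delta_T = 210 - 62 = 148 K
Q = 40 * 1.88 * 148
= 75.2 * 148
= 11129.6 kW

11129.6 kW


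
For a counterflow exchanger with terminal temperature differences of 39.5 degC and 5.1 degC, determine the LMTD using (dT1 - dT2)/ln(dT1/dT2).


LMTD = (dT1 - dT2) / ln(dT1/dT2)
= (39.5 - 5.1) / ln(39.5 / 5.1) = 34.4 / 2.04706 = 16.80

16.80 degC


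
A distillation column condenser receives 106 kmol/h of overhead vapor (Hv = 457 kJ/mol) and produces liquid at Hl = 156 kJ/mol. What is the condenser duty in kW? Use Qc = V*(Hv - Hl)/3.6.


Qc = 106 * (457 - 156) / 3.6 = 106 * 301 / 3.6 = 8863

8863 kW


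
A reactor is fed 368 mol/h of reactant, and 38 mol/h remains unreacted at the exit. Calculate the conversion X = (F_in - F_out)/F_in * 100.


X = (F_in - F_out) / F_in * 100
Moles reacted = 368 - 38 = 330
X = 330 / 368 * 100
= 0.8967 * 100
= 89.67 %

89.67 %


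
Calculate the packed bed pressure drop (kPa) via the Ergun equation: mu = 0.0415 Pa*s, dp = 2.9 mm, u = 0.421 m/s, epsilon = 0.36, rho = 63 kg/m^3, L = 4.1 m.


dp = 2.9 mm = 0.0029 m
Viscous term = 150*0.0415*0.421*(1-0.36)^2 / (0.0029^2*0.36^3) = 2735760
Inertial term = 1.75*63*0.421^2*(1-0.36) / (0.0029*0.36^3) = 92430.9
dP/L = 2735760 + 92430.9 = 2828190 Pa/m
dP = 2828190 * 4.1 / 1000 = 11600 kPa

11600 kPa


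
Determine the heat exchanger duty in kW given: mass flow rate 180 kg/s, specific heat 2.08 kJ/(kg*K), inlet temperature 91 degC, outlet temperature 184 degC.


Q = m_dot * cp * delta_T
delta_T = 184 - 91 = 93 K
Q = 180 * 2.08 * 93
= 374.4 * 93
= 34819.2 kW

34819.2 kW


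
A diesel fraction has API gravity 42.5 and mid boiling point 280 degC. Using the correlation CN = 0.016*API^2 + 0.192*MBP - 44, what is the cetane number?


CN = 0.016 * 42.5^2 + 0.192 * 280 - 44
CN = 28.9 + 53.76 - 44 = 38.66

38.66


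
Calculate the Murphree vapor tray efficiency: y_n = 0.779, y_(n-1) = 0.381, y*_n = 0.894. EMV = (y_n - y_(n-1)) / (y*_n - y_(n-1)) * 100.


Murphree vapor efficiency: EMV = (y_n - y_(n-1)) / (y*_n - y_(n-1)) * 100
EMV = (0.779 - 0.381) / (0.894 - 0.381) * 100 = 0.398 / 0.513 * 100 = 77.58

77.58 %


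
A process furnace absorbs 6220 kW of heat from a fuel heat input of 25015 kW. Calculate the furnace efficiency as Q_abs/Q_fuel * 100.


Furnace efficiency = Q_absorbed / Q_fuel * 100
= 6220 / 25015 * 100 = 24.87

24.87 %


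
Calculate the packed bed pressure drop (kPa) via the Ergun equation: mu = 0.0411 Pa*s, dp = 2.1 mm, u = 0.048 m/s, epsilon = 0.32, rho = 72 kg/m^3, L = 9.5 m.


dp = 2.1 mm = 0.0021 m
Viscous term = 150*0.0411*0.048*(1-0.32)^2 / (0.0021^2*0.32^3) = 946899
Inertial term = 1.75*72*0.048^2*(1-0.32) / (0.0021*0.32^3) = 2868.75
dP/L = 946899 + 2868.75 = 949768 Pa/m
dP = 949768 * 9.5 / 1000 = 9023 kPa

9023 kPa


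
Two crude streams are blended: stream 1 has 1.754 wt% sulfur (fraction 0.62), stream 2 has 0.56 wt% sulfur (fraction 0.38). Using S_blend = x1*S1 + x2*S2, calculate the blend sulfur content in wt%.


Linear sulfur blending: S_blend = x1*S1 + x2*S2
Contribution 1: 0.62 * 1.754 = 1.08748 wt%
Contribution 2: 0.38 * 0.56 = 0.2128 wt%
S_blend = 1.08748 + 0.2128 = 1.30028

1.30028 wt%


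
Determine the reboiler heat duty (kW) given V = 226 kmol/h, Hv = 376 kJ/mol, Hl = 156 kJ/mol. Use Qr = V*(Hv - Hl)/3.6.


Qr = 226 * (376 - 156) / 3.6 = 226 * 220 / 3.6 = 13810

13810 kW


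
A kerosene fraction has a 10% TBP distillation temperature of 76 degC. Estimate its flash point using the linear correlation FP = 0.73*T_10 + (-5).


FP = 0.73 * 76 + (-5) = 50.48

50.48 degC


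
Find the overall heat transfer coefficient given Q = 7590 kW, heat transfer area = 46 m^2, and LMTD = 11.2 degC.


From Q = U*A*LMTD, U = Q / (A * LMTD)
U = 7590 / (46 * 11.2) = 7590 / 515.2 = 14.73

14.73 kW/(m^2*K)


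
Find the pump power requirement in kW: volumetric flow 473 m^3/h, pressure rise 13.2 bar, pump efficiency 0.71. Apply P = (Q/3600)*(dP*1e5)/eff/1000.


Q = 473 / 3600 = 0.131389 m^3/s
P = 0.131389 * (13.2 * 1e5) / 0.71 / 1000 = 244.3

244.3 kW


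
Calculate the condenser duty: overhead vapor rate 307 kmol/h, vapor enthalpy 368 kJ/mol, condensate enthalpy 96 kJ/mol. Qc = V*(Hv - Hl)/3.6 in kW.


Qc = 307 * (368 - 96) / 3.6 = 307 * 272 / 3.6 = 23200

23200 kW


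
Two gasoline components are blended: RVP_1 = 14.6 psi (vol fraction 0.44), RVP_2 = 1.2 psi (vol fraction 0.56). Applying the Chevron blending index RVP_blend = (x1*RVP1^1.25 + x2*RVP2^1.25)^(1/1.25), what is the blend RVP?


Chevron index: RVP_blend = (sum xi*RVPi^1.25)^(1/1.25)
RVP^1.25 terms: 0.44 * 14.6^1.25 + 0.56 * 1.2^1.25 = 13.2606
RVP_blend = 13.2606^(1/1.25) = 7.908

7.908 psi


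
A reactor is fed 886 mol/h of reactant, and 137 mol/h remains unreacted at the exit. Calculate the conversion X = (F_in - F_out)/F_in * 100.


X = (F_in - F_out) / F_in * 100
Moles reacted = 886 - 137 = 749
X = 749 / 886 * 100
= 0.8454 * 100
= 84.54 %

84.54 %


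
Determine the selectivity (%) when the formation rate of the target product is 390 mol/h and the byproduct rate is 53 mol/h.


Selectivity = desired / (desired + undesired) * 100
Total products = 390 + 53 = 443 mol/h
S = 390 / 443 * 100
= 0.8804 * 100
= 88.04 %

88.04 %


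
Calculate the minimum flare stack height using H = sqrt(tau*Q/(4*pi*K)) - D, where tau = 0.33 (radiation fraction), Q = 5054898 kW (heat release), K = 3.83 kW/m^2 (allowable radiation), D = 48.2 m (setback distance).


tau*Q/(4*pi*K) = 0.33 * 5054898 / (4 * pi * 3.83) = 34659.1
sqrt(34659.1) = 186.17
H = 186.17 - 48.2 = 138.0

138.0 m


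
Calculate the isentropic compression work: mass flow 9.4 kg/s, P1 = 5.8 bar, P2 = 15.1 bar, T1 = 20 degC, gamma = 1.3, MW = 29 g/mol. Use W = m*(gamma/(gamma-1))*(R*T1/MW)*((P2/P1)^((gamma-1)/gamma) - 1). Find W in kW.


Isentropic work: W = m*(gamma/(gamma-1))*(R*T1/MW)*((P2/P1)^((gamma-1)/gamma) - 1)
T1 = 20 + 273.15 = 293.15 K
Pressure ratio = 15.1 / 5.8 = 2.60345
Exponent = (1.3 - 1)/1.3 = 0.230769
(P2/P1)^exp - 1 = 2.60345^0.230769 - 1 = 0.247085
W = 9.4 * 1.3 / 0.3 * 8.314 * 293.15 / 29 * 0.247085 = 845.9

845.9 kW


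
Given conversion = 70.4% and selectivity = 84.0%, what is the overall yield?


Overall yield = conversion (%) * selectivity (%) / 100
Conversion = 70.4%, Selectivity = 84.0%
Y = 70.4 * 84.0 / 100
= 59.136 %

59.136 %


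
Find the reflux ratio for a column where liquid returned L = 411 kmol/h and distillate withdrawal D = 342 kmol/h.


Reflux ratio definition: R = L / D (liquid returned / distillate withdrawn)
L = 411 kmol/h, D = 342 kmol/h
R = 411 / 342 = 1.202

1.202


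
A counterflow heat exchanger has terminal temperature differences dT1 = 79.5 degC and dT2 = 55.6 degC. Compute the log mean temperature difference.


LMTD = (dT1 - dT2) / ln(dT1/dT2)
= (79.5 - 55.6) / ln(79.5 / 55.6) = 23.9 / 0.357574 = 66.84

66.84 degC


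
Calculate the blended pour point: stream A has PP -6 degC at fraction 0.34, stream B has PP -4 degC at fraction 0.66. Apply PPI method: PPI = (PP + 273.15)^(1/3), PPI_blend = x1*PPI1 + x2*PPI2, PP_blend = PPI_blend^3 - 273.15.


PPI_1 = (-6 + 273.15)^(1/3) = 6.440482
PPI_2 = (-4 + 273.15)^(1/3) = 6.456514
PPI_blend = 0.34 * 6.440482 + 0.66 * 6.456514 = 6.451063
PP_blend = 6.451063^3 - 273.15 = 268.4688 - 273.15 = -4.68

-4.68 degC


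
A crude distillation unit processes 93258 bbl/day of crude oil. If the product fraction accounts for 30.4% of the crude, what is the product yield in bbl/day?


Crude throughput = 93258 bbl/day
Fraction yield = 30.4%
yield = throughput * fraction / 100
yield = 93258 * 30.4 / 100 = 28350.432

28350.432 bbl/day


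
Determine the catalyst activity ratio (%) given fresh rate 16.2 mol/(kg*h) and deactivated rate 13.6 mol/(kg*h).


Activity (%) = (rate_used / rate_fresh) * 100
rate_used = 13.6, rate_fresh = 16.2
= (13.6 / 16.2) * 100
= 0.8395 * 100 = 83.95

83.95 %


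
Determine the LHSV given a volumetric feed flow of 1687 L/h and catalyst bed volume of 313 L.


LHSV = volumetric feed rate / catalyst volume
= 1687 L/h / 313 L
= 5.390 h^-1

5.390 h^-1


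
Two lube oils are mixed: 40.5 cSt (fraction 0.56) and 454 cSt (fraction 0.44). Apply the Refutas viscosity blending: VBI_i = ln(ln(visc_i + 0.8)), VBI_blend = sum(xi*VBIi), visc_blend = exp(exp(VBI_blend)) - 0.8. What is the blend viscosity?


Refutas method: VBN_i = 14.534*ln(ln(visc_i + 0.8)) + 10.975, blended linearly by mass fraction; since VBN is linear in VBI_i = ln(ln(visc_i + 0.8)) and the fractions sum to 1, blend VBI directly: visc = exp(exp(VBI_blend)) - 0.8
VBI_1 = ln(ln(40.5 + 0.8)) = 1.31396
VBI_2 = ln(ln(454 + 0.8)) = 1.81154
VBI_blend = 0.56 * 1.31396 + 0.44 * 1.81154 = 1.5329
visc_blend = exp(exp(1.5329)) - 0.8 = 101.9

101.9 cSt


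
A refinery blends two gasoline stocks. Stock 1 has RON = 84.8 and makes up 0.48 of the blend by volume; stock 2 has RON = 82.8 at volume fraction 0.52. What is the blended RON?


Linear blending: RON_blend = sum(vi * RONi)
Contribution 1: 0.48 * 84.8 = 40.704
Contribution 2: 0.52 * 82.8 = 43.056
RON_blend = 40.704 + 43.056 = 83.76

83.76


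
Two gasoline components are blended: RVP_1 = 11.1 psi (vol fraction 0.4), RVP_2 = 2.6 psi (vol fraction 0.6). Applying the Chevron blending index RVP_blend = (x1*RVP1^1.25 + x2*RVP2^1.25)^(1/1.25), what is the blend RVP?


Chevron index: RVP_blend = (sum xi*RVPi^1.25)^(1/1.25)
RVP^1.25 terms: 0.4 * 11.1^1.25 + 0.6 * 2.6^1.25 = 10.0852
RVP_blend = 10.0852^(1/1.25) = 6.353

6.353 psi


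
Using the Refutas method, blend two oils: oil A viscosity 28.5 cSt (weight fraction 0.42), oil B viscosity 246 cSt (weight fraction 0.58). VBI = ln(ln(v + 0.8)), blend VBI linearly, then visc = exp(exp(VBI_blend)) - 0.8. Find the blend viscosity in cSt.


Refutas method: VBN_i = 14.534*ln(ln(visc_i + 0.8)) + 10.975, blended linearly by mass fraction; since VBN is linear in VBI_i = ln(ln(visc_i + 0.8)) and the fractions sum to 1, blend VBI directly: visc = exp(exp(VBI_blend)) - 0.8
VBI_1 = ln(ln(28.5 + 0.8)) = 1.21716
VBI_2 = ln(ln(246 + 0.8)) = 1.70631
VBI_blend = 0.42 * 1.21716 + 0.58 * 1.70631 = 1.50087
visc_blend = exp(exp(1.50087)) - 0.8 = 87.93

87.93 cSt


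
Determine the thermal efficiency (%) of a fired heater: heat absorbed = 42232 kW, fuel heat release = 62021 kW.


Furnace efficiency = Q_absorbed / Q_fuel * 100
= 42232 / 62021 * 100 = 68.09

68.09 %


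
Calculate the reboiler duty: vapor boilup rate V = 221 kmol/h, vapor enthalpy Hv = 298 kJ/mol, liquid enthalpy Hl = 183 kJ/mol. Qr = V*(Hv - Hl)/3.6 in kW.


Qr = 221 * (298 - 183) / 3.6 = 221 * 115 / 3.6 = 7060

7060 kW


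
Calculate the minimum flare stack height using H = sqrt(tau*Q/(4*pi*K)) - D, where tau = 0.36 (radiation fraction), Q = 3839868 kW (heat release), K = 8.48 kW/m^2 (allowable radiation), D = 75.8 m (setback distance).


tau*Q/(4*pi*K) = 0.36 * 3839868 / (4 * pi * 8.48) = 12972.2
sqrt(12972.2) = 113.896
H = 113.896 - 75.8 = 38.10

38.10 m


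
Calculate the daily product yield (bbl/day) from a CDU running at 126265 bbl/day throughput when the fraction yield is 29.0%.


Crude throughput = 126265 bbl/day
Fraction yield = 29.0%
yield = throughput * fraction / 100
yield = 126265 * 29.0 / 100 = 36616.85

36616.85 bbl/day


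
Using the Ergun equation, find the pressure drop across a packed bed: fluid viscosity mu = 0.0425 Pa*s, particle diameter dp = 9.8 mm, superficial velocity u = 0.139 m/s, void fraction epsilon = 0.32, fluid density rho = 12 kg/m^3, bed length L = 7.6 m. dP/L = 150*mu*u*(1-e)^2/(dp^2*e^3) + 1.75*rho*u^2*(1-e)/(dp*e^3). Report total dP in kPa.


dp = 9.8 mm = 0.0098 m
Viscous term = 150*0.0425*0.139*(1-0.32)^2 / (0.0098^2*0.32^3) = 130200
Inertial term = 1.75*12*0.139^2*(1-0.32) / (0.0098*0.32^3) = 859.175
dP/L = 130200 + 859.175 = 131059 Pa/m
dP = 131059 * 7.6 / 1000 = 996.0 kPa

996.0 kPa


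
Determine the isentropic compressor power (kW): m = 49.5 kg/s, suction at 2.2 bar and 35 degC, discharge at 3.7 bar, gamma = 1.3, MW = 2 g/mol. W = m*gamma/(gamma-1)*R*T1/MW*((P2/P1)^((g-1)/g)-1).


Isentropic work: W = m*(gamma/(gamma-1))*(R*T1/MW)*((P2/P1)^((gamma-1)/gamma) - 1)
T1 = 35 + 273.15 = 308.15 K
Pressure ratio = 3.7 / 2.2 = 1.68182
Exponent = (1.3 - 1)/1.3 = 0.230769
(P2/P1)^exp - 1 = 1.68182^0.230769 - 1 = 0.127465
W = 49.5 * 1.3 / 0.3 * 8.314 * 308.15 / 2 * 0.127465 = 35020

35020 kW


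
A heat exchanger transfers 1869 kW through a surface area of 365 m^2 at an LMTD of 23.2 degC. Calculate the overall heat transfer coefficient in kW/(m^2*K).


From Q = U*A*LMTD, U = Q / (A * LMTD)
U = 1869 / (365 * 23.2) = 1869 / 8468 = 0.2207

0.2207 kW/(m^2*K)
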